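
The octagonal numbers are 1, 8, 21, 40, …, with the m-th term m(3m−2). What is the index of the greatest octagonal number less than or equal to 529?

13

Solve n(3n−2) ≤ 529 for integer n.
n = 13 gives 481 ≤ 529, while n = 14 gives 560 > 529; so the answer is index 13.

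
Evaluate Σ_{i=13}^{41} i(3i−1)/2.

Σ i(3i−1)/2 = (3Σi² − Σi) / 2 over i = 13..41.
Σi = 861 − 78 = 783 and Σi² = 23821 − 650 = 23171.
(3·23171 − 1·783) / 2 = 68730/2 = 34365.

34365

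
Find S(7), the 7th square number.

49

7² = 49.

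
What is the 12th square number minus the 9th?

12² = 144 and 9² = 81.
Difference: 144 − 81 = 63.

63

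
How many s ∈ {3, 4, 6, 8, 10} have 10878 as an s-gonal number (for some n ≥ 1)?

s = 3: P(3, 147) = 10878. ✓
s = 4: P(4, 104) = 10816 and P(4, 105) = 11025; 10878 is not s-gonal.
s = 6: P(6, 74) = 10878. ✓
s = 8: P(8, 60) = 10680 and P(8, 61) = 11041; 10878 is not s-gonal.
s = 10: P(10, 52) = 10660 and P(10, 53) = 11077; 10878 is not s-gonal.
Hits: s ∈ {3, 6} → 2.

2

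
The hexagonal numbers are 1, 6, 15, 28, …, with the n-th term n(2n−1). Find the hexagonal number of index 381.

The 381st hexagonal number is n(2n−1) with n = 381.
381·(2·381 − 1) = 381·761 = 289941.

289941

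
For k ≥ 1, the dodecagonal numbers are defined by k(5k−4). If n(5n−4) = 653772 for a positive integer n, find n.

362

Set n(5n−4) = 653772, giving 5n² − 4n − 653772 = 0.
The discriminant is 16 + 20·653772 = 13075456, and √13075456 = 3616.
So n = (4 + 3616) / 10 = 3620/10 = 362.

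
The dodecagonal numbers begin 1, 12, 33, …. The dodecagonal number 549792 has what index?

332

Set n(5n−4) = 549792, giving 5n² − 4n − 549792 = 0.
The discriminant is 16 + 20·549792 = 10995856, and √10995856 = 3316.
So n = (4 + 3316) / 10 = 3320/10 = 332.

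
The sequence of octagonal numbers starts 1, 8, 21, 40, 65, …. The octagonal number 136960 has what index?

214

Set n(3n−2) = 136960, giving 3n² − 2n − 136960 = 0.
The discriminant is 4 + 12·136960 = 1643524, and √1643524 = 1282.
So n = (2 + 1282) / 6 = 1284/6 = 214.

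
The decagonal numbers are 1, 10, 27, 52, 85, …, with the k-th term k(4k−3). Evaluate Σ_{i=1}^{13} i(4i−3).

Σ i(4i−3) = 4Σi² − 3Σi over i = 1..13.
Σi = 91 and Σi² = 819.
4·819 − 3·91 = 3003.

3003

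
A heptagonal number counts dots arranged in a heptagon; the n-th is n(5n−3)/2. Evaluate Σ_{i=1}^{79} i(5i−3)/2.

413960

Σ i(5i−3)/2 = (5Σi² − 3Σi) / 2 over i = 1..79.
Σi = 3160 and Σi² = 167480.
(5·167480 − 3·3160) / 2 = 827920/2 = 413960.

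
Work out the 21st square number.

The 21st square number is n² with n = 21.
21² = 441.

441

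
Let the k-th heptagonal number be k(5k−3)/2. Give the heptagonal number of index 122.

122·(5·122 − 3)/2 = 122·607/2 = 37027.

37027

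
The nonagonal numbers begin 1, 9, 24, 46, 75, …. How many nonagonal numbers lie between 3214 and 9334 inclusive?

The n-th nonagonal number is n(7n−5)/2.
Smallest index with value ≥ 3214: n = 31 (giving 3286).
Largest index with value ≤ 9334: n = 52 (giving 9334).
Indices 31 through 52: 22 terms.

22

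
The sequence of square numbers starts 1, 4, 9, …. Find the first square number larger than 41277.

41616

Solve n² > 41277 for integer n.
The largest n with value ≤ 41277 is 203 (since 41209 ≤ 41277 < 41616), so the first above is n = 204, value 41616.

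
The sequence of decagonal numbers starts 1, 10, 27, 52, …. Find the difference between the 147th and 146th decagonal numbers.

1169

Consecutive decagonal numbers differ by 8n − 7: here 8·147 − 7 = 1169.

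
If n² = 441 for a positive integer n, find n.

We need n² = 441, so n = √441 = 21.

21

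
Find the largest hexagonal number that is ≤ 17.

15

Solve n(2n−1) ≤ 17 for integer n.
n = 3 gives 15 ≤ 17, while n = 4 gives 28 > 17; so the answer is 15.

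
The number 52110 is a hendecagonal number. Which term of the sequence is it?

Set n(9n−7)/2 = 52110, giving 9n² − 7n − 104220 = 0.
The discriminant is 49 + 72·52110 = 3751969, and √3751969 = 1937.
So n = (7 + 1937) / 18 = 1944/18 = 108.

108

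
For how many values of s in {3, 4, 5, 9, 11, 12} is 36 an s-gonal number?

2

s = 3: P(3, 8) = 36. ✓
s = 4: P(4, 6) = 36. ✓
s = 5: P(5, 5) = 35 and P(5, 6) = 51; 36 is not s-gonal.
s = 9: P(9, 3) = 24 and P(9, 4) = 46; 36 is not s-gonal.
s = 11: P(11, 3) = 30 and P(11, 4) = 58; 36 is not s-gonal.
s = 12: P(12, 3) = 33 and P(12, 4) = 64; 36 is not s-gonal.
Hits: s ∈ {3, 4} → 2.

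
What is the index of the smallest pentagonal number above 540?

Solve n(3n−1)/2 > 540 for integer n.
The largest n with value ≤ 540 is 19 (since 532 ≤ 540 < 590), so the first above is n = 20, value 590.

20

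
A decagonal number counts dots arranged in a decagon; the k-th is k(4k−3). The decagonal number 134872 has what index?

184

Set n(4n−3) = 134872, giving 4n² − 3n − 134872 = 0.
The discriminant is 9 + 16·134872 = 2157961, and √2157961 = 1469.
So n = (3 + 1469) / 8 = 1472/8 = 184.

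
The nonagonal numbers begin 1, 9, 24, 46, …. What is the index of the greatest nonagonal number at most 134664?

Solve n(7n−5)/2 ≤ 134664 for integer n.
n = 196 gives 133966 ≤ 134664, while n = 197 gives 135339 > 134664; so the answer is index 196.

196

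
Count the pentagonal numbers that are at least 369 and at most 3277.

The n-th pentagonal number is n(3n−1)/2.
Smallest index with value ≥ 369: n = 16 (giving 376).
Largest index with value ≤ 3277: n = 46 (giving 3151).
Indices 16 through 46: 31 terms.

31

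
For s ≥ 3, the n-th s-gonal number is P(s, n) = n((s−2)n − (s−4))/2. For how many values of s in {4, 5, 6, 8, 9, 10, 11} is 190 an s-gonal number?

s = 4: P(4, 13) = 169 and P(4, 14) = 196; 190 is not s-gonal.
s = 5: P(5, 11) = 176 and P(5, 12) = 210; 190 is not s-gonal.
s = 6: P(6, 10) = 190. ✓
s = 8: P(8, 8) = 176 and P(8, 9) = 225; 190 is not s-gonal.
s = 9: P(9, 7) = 154 and P(9, 8) = 204; 190 is not s-gonal.
s = 10: P(10, 7) = 175 and P(10, 8) = 232; 190 is not s-gonal.
s = 11: P(11, 6) = 141 and P(11, 7) = 196; 190 is not s-gonal.
Hits: s ∈ {6} → 1.

1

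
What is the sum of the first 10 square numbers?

385

Σ_{i=1}^{10} i² = 10·11·21/6 = 385.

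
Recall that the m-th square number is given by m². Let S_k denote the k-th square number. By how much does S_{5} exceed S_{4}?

9

n² − (n−1)² = 2n − 1, so 5² − 4² = 2·5 − 1 = 9.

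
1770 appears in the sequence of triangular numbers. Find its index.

59

Set n(n+1)/2 = 1770, giving n² + n − 3540 = 0.
So n = (-1 + 119) / 2 = 118/2 = 59.
Check: 59·60/2 = 1770. ✓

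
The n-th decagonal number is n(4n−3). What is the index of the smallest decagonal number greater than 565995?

Solve n(4n−3) > 565995 for integer n.
The largest n with value ≤ 565995 is 376 (since 564376 ≤ 565995 < 567385), so the first above is n = 377, value 567385.

377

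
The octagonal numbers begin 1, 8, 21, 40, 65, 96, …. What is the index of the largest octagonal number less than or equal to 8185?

52

Solve n(3n−2) ≤ 8185 for integer n.
n = 52 gives 8008 ≤ 8185, while n = 53 gives 8321 > 8185; so the answer is index 52.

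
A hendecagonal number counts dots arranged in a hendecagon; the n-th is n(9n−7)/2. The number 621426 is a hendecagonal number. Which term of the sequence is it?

372

Set n(9n−7)/2 = 621426, giving 9n² − 7n − 1242852 = 0.
The discriminant is 49 + 72·621426 = 44742721, and √44742721 = 6689.
So n = (7 + 6689) / 18 = 6696/18 = 372.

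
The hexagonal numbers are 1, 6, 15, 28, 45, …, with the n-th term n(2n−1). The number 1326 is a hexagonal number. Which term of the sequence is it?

Set n(2n−1) = 1326, giving 2n² − n − 1326 = 0.
So n = (1 + 103) / 4 = 104/4 = 26.
Check: 26·(2·26 − 1) = 1326. ✓

26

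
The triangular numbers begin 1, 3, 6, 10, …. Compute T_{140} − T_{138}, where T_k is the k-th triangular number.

140·141/2 = 9870 and 138·139/2 = 9591.
Difference: 9870 − 9591 = 279.

279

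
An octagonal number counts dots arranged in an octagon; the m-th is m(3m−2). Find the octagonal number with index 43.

43·(3·43 − 2) = 43·127 = 5461.

5461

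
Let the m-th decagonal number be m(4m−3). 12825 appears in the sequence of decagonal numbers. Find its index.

57

Set n(4n−3) = 12825, giving 4n² − 3n − 12825 = 0.
So n = (3 + 453) / 8 = 456/8 = 57.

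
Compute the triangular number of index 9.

45

The 9th triangular number is n(n+1)/2 with n = 9.
9·10/2 = 90/2 = 45.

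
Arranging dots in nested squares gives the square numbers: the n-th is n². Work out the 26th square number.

676

The 26th square number is n² with n = 26.
26² = 676.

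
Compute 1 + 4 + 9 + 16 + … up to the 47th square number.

35720

Σ_{i=1}^{47} i² = 47·48·95/6 = 35720.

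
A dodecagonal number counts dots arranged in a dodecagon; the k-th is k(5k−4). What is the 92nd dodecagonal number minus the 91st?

911

Consecutive dodecagonal numbers differ by 10n − 9: here 10·92 − 9 = 911.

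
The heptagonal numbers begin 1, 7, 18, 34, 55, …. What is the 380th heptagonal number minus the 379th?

Consecutive heptagonal numbers differ by 5n − 4: here 5·380 − 4 = 1896.

1896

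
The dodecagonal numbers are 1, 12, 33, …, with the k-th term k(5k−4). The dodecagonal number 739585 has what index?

385

Set n(5n−4) = 739585, giving 5n² − 4n − 739585 = 0.
The discriminant is 16 + 20·739585 = 14791716, and √14791716 = 3846.
So n = (4 + 3846) / 10 = 3850/10 = 385.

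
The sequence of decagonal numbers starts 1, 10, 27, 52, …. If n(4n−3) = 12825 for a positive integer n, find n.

Set n(4n−3) = 12825, giving 4n² − 3n − 12825 = 0.
The discriminant is 9 + 16·12825 = 205209, and √205209 = 453.
So n = (3 + 453) / 8 = 456/8 = 57.

57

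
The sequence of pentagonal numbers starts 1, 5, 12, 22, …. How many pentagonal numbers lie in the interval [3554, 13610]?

The n-th pentagonal number is n(3n−1)/2.
Smallest index with value ≥ 3554: n = 49 (giving 3577).
Largest index with value ≤ 13610: n = 95 (giving 13490).
Indices 49 through 95: 47 terms.

47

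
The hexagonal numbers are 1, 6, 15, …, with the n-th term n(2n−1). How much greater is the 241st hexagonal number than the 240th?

961

Consecutive hexagonal numbers differ by 4n − 3: here 4·241 − 3 = 961.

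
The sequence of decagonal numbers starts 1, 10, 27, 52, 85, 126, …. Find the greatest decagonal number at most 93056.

91960

Solve n(4n−3) ≤ 93056 for integer n.
n = 152 gives 91960 ≤ 93056, while n = 153 gives 93177 > 93056; so the answer is 91960.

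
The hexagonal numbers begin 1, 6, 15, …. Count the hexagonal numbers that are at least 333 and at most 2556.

23

The n-th hexagonal number is n(2n−1).
Smallest index with value ≥ 333: n = 14 (giving 378).
Largest index with value ≤ 2556: n = 36 (giving 2556).
Indices 14 through 36: 23 terms.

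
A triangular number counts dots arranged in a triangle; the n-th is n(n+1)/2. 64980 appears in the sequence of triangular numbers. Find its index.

Set n(n+1)/2 = 64980, giving n² + n − 129960 = 0.
So n = (-1 + 721) / 2 = 720/2 = 360.
Check: 360·361/2 = 64980. ✓

360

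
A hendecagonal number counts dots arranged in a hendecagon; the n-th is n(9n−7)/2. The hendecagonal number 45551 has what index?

Set n(9n−7)/2 = 45551, giving 9n² − 7n − 91102 = 0.
The discriminant is 49 + 72·45551 = 3279721, and √3279721 = 1811.
So n = (7 + 1811) / 18 = 1818/18 = 101.

101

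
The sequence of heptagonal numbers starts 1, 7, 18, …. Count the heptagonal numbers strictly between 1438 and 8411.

The n-th heptagonal number is n(5n−3)/2.
Smallest index with value > 1438: n = 25 (giving 1525).
Largest index with value < 8411: n = 58 (giving 8323).
Indices 25 through 58: 34 terms.

34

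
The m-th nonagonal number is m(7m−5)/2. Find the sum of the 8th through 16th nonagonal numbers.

Σ i(7i−5)/2 = (7Σi² − 5Σi) / 2 over i = 8..16.
Σi = 136 − 28 = 108 and Σi² = 1496 − 140 = 1356.
(7·1356 − 5·108) / 2 = 8952/2 = 4476.

4476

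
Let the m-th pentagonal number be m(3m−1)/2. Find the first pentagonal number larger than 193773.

194220

Solve n(3n−1)/2 > 193773 for integer n.
The largest n with value ≤ 193773 is 359 (since 193142 ≤ 193773 < 194220), so the first above is n = 360, value 194220.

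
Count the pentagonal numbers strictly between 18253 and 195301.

The n-th pentagonal number is n(3n−1)/2.
Smallest index with value > 18253: n = 111 (giving 18426).
Largest index with value < 195301: n = 360 (giving 194220).
Indices 111 through 360: 250 terms.

250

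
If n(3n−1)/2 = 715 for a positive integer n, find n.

22

Set n(3n−1)/2 = 715, giving 3n² − n − 1430 = 0.
The discriminant is 1 + 24·715 = 17161, and √17161 = 131.
So n = (1 + 131) / 6 = 132/6 = 22.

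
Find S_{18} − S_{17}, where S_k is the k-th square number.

35

n² − (n−1)² = 2n − 1, so 18² − 17² = 2·18 − 1 = 35.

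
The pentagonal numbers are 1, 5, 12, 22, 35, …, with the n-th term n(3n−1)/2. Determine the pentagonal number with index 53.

The 53rd pentagonal number is n(3n−1)/2 with n = 53.
53·(3·53 − 1)/2 = 53·158/2 = 53·79 = 4187.

4187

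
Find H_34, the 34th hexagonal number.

The 34th hexagonal number is n(2n−1) with n = 34.
34·(2·34 − 1) = 34·67 = 2278.

2278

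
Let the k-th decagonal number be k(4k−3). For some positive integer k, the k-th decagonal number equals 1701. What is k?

21

Set n(4n−3) = 1701, giving 4n² − 3n − 1701 = 0.
The discriminant is 9 + 16·1701 = 27225, and √27225 = 165.
So n = (3 + 165) / 8 = 168/8 = 21.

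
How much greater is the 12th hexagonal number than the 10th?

12·(2·12 − 1) = 276 and 10·(2·10 − 1) = 190.
Difference: 276 − 190 = 86.

86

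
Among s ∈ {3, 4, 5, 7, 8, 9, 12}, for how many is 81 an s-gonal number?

s = 3: P(3, 12) = 78 and P(3, 13) = 91; 81 is not s-gonal.
s = 4: P(4, 9) = 81. ✓
s = 5: P(5, 7) = 70 and P(5, 8) = 92; 81 is not s-gonal.
s = 7: P(7, 6) = 81. ✓
s = 8: P(8, 5) = 65 and P(8, 6) = 96; 81 is not s-gonal.
s = 9: P(9, 5) = 75 and P(9, 6) = 111; 81 is not s-gonal.
s = 12: P(12, 4) = 64 and P(12, 5) = 105; 81 is not s-gonal.
Hits: s ∈ {4, 7} → 2.

2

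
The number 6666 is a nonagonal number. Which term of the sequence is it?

44

Set n(7n−5)/2 = 6666, giving 7n² − 5n − 13332 = 0.
So n = (5 + 611) / 14 = 616/14 = 44.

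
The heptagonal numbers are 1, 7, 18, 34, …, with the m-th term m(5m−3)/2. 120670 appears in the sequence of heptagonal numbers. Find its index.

Set n(5n−3)/2 = 120670, giving 5n² − 3n − 241340 = 0.
The discriminant is 9 + 40·120670 = 4826809, and √4826809 = 2197.
So n = (3 + 2197) / 10 = 2200/10 = 220.

220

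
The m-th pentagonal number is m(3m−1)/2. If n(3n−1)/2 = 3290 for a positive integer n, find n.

47

Set n(3n−1)/2 = 3290, giving 3n² − n − 6580 = 0.
The discriminant is 1 + 24·3290 = 78961, and √78961 = 281.
So n = (1 + 281) / 6 = 282/6 = 47.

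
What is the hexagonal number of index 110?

24090

The 110th hexagonal number is n(2n−1) with n = 110.
110·(2·110 − 1) = 110·219 = 24090.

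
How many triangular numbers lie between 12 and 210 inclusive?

16

The n-th triangular number is n(n+1)/2.
Smallest index with value ≥ 12: n = 5 (giving 15).
Largest index with value ≤ 210: n = 20 (giving 210).
Indices 5 through 20: 16 terms.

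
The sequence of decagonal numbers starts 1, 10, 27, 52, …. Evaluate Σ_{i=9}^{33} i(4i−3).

Σ i(4i−3) = 4Σi² − 3Σi over i = 9..33.
Σi = 561 − 36 = 525 and Σi² = 12529 − 204 = 12325.
4·12325 − 3·525 = 47725.

47725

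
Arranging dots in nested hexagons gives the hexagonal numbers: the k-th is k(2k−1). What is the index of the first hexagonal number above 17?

4

Solve n(2n−1) > 17 for integer n.
The largest n with value ≤ 17 is 3 (since 15 ≤ 17 < 28), so the first above is n = 4, value 28.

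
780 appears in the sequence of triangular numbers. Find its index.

Set n(n+1)/2 = 780, giving n² + n − 1560 = 0.
The discriminant is 1 + 8·780 = 6241, and √6241 = 79.
So n = (-1 + 79) / 2 = 78/2 = 39.

39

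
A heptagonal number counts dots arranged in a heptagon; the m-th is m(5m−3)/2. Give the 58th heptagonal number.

58·(5·58 − 3)/2 = 58·287/2 = 8323.

8323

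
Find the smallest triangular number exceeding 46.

55

Solve n(n+1)/2 > 46 for integer n.
The largest n with value ≤ 46 is 9 (since 45 ≤ 46 < 55), so the first above is n = 10, value 55.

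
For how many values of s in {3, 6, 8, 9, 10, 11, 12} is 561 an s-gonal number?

3

s = 3: P(3, 33) = 561. ✓
s = 6: P(6, 17) = 561. ✓
s = 8: P(8, 14) = 560 and P(8, 15) = 645; 561 is not s-gonal.
s = 9: P(9, 13) = 559 and P(9, 14) = 651; 561 is not s-gonal.
s = 10: P(10, 12) = 540 and P(10, 13) = 637; 561 is not s-gonal.
s = 11: P(11, 11) = 506 and P(11, 12) = 606; 561 is not s-gonal.
s = 12: P(12, 11) = 561. ✓
Hits: s ∈ {3, 6, 12} → 3.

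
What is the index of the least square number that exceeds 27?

Solve n² > 27 for integer n.
The largest n with value ≤ 27 is 5 (since 25 ≤ 27 < 36), so the first above is n = 6, value 36.

6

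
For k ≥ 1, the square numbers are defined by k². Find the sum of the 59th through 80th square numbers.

107151

Σ_{i=59}^{80} i² = 173880 − 66729 = 107151.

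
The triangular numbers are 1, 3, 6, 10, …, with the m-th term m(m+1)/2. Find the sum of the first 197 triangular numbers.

1293699

Σ i(i+1)/2 = (Σi² + Σi) / 2 over i = 1..197.
Σi = 19503 and Σi² = 2567895.
(1·2567895 + 1·19503) / 2 = 2587398/2 = 1293699.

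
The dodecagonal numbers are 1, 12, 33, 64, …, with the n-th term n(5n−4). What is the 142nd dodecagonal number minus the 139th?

142·(5·142 − 4) = 100252 and 139·(5·139 − 4) = 96049.
Difference: 100252 − 96049 = 4203.

4203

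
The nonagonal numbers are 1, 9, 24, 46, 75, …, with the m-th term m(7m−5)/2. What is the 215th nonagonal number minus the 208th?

10346

215·(7·215 − 5)/2 = 161250 and 208·(7·208 − 5)/2 = 150904.
Difference: 161250 − 150904 = 10346.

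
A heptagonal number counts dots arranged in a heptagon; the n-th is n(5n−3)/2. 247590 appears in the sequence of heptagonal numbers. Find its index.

315

Set n(5n−3)/2 = 247590, giving 5n² − 3n − 495180 = 0.
The discriminant is 9 + 40·247590 = 9903609, and √9903609 = 3147.
So n = (3 + 3147) / 10 = 3150/10 = 315.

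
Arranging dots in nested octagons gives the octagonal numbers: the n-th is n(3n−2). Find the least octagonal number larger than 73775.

74576

Solve n(3n−2) > 73775 for integer n.
The largest n with value ≤ 73775 is 157 (since 73633 ≤ 73775 < 74576), so the first above is n = 158, value 74576.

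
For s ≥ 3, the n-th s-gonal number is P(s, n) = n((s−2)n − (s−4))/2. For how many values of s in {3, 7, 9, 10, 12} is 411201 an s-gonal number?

1

s = 3: P(3, 906) = 410871 and P(3, 907) = 411778; 411201 is not s-gonal.
s = 7: P(7, 405) = 409455 and P(7, 406) = 411481; 411201 is not s-gonal.
s = 9: P(9, 343) = 410914 and P(9, 344) = 413316; 411201 is not s-gonal.
s = 10: P(10, 321) = 411201. ✓
s = 12: P(12, 287) = 410697 and P(12, 288) = 413568; 411201 is not s-gonal.
Hits: s ∈ {10} → 1.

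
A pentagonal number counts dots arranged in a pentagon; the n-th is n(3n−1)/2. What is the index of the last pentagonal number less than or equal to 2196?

38

Solve n(3n−1)/2 ≤ 2196 for integer n.
n = 38 gives 2147 ≤ 2196, while n = 39 gives 2262 > 2196; so the answer is index 38.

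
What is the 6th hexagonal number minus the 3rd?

6·(2·6 − 1) = 66 and 3·(2·3 − 1) = 15.
Difference: 66 − 15 = 51.

51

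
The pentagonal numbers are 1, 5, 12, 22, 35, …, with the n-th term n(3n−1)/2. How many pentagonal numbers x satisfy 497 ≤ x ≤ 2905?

26

The n-th pentagonal number is n(3n−1)/2.
Smallest index with value ≥ 497: n = 19 (giving 532).
Largest index with value ≤ 2905: n = 44 (giving 2882).
Indices 19 through 44: 26 terms.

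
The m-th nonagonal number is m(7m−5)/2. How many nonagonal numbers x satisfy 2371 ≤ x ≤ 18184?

46

The n-th nonagonal number is n(7n−5)/2.
Smallest index with value ≥ 2371: n = 27 (giving 2484).
Largest index with value ≤ 18184: n = 72 (giving 17964).
Indices 27 through 72: 46 terms.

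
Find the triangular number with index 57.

1653

The 57th triangular number is n(n+1)/2 with n = 57.
57·58/2 = 3306/2 = 1653.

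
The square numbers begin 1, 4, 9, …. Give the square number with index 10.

10² = 100.

100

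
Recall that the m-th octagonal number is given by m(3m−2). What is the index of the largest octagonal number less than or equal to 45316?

123

Solve n(3n−2) ≤ 45316 for integer n.
n = 123 gives 45141 ≤ 45316, while n = 124 gives 45880 > 45316; so the answer is index 123.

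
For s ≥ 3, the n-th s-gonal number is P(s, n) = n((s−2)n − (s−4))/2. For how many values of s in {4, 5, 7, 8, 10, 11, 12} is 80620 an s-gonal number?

s = 4: P(4, 283) = 80089 and P(4, 284) = 80656; 80620 is not s-gonal.
s = 5: P(5, 232) = 80620. ✓
s = 7: P(7, 179) = 79834 and P(7, 180) = 80730; 80620 is not s-gonal.
s = 8: P(8, 164) = 80360 and P(8, 165) = 81345; 80620 is not s-gonal.
s = 10: P(10, 142) = 80230 and P(10, 143) = 81367; 80620 is not s-gonal.
s = 11: P(11, 134) = 80333 and P(11, 135) = 81540; 80620 is not s-gonal.
s = 12: P(12, 127) = 80137 and P(12, 128) = 81408; 80620 is not s-gonal.
Hits: s ∈ {5} → 1.

1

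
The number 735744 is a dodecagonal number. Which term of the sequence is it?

384

Set n(5n−4) = 735744, giving 5n² − 4n − 735744 = 0.
So n = (4 + 3836) / 10 = 3840/10 = 384.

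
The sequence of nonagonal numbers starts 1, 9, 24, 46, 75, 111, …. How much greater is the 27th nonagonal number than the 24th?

528

27·(7·27 − 5)/2 = 2484 and 24·(7·24 − 5)/2 = 1956.
Difference: 2484 − 1956 = 528.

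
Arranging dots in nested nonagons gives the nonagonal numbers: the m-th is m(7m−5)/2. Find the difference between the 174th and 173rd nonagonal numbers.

1212

Consecutive nonagonal numbers differ by 7n − 6: here 7·174 − 6 = 1212.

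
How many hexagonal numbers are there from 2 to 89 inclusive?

The n-th hexagonal number is n(2n−1).
Smallest index with value ≥ 2: n = 2 (giving 6).
Largest index with value ≤ 89: n = 6 (giving 66).
Indices 2 through 6: 5 terms.

5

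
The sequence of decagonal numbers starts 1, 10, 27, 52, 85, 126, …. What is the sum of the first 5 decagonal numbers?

Σ i(4i−3) = 4Σi² − 3Σi over i = 1..5.
Σi = 15 and Σi² = 55.
4·55 − 3·15 = 175.

175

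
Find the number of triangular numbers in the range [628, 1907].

The n-th triangular number is n(n+1)/2.
Smallest index with value ≥ 628: n = 35 (giving 630).
Largest index with value ≤ 1907: n = 61 (giving 1891).
Indices 35 through 61: 27 terms.

27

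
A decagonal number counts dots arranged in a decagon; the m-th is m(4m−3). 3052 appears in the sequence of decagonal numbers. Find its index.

Set n(4n−3) = 3052, giving 4n² − 3n − 3052 = 0.
So n = (3 + 221) / 8 = 224/8 = 28.

28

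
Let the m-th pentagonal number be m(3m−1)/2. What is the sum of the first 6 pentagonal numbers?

Σ i(3i−1)/2 = (3Σi² − Σi) / 2 over i = 1..6.
Σi = 21 and Σi² = 91.
(3·91 − 1·21) / 2 = 252/2 = 126.

126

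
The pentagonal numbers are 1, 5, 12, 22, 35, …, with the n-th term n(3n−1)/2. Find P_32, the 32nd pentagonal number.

32·(3·32 − 1)/2 = 32·95/2 = 1520.

1520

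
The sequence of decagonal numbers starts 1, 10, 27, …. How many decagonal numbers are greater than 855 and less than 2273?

9

The n-th decagonal number is n(4n−3).
Smallest index with value > 855: n = 16 (giving 976).
Largest index with value < 2273: n = 24 (giving 2232).
Indices 16 through 24: 9 terms.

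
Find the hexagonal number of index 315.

198135

The 315th hexagonal number is n(2n−1) with n = 315.
315·(2·315 − 1) = 315·629 = 198135.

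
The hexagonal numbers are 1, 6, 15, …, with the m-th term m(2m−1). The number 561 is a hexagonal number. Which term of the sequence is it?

Set n(2n−1) = 561, giving 2n² − n − 561 = 0.
So n = (1 + 67) / 4 = 68/4 = 17.

17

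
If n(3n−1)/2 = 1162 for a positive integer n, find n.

28

Set n(3n−1)/2 = 1162, giving 3n² − n − 2324 = 0.
The discriminant is 1 + 24·1162 = 27889, and √27889 = 167.
So n = (1 + 167) / 6 = 168/6 = 28.
Check: 28·(3·28 − 1)/2 = 1162. ✓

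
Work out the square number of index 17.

289

The 17th square number is n² with n = 17.
17² = 289.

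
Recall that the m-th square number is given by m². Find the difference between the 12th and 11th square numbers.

n² − (n−1)² = 2n − 1, so 12² − 11² = 2·12 − 1 = 23.

23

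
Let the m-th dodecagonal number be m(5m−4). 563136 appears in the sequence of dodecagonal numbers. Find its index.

Set n(5n−4) = 563136, giving 5n² − 4n − 563136 = 0.
The discriminant is 16 + 20·563136 = 11262736, and √11262736 = 3356.
So n = (4 + 3356) / 10 = 3360/10 = 336.
Check: 336·(5·336 − 4) = 563136. ✓

336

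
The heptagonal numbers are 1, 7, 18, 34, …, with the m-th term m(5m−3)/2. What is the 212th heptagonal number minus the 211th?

1056

Consecutive heptagonal numbers differ by 5n − 4: here 5·212 − 4 = 1056.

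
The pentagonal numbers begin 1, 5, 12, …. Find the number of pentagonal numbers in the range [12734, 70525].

The n-th pentagonal number is n(3n−1)/2.
Smallest index with value ≥ 12734: n = 93 (giving 12927).
Largest index with value ≤ 70525: n = 217 (giving 70525).
Indices 93 through 217: 125 terms.

125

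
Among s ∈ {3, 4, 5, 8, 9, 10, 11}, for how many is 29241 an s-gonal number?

2

s = 3: P(3, 241) = 29161 and P(3, 242) = 29403; 29241 is not s-gonal.
s = 4: P(4, 171) = 29241. ✓
s = 5: P(5, 139) = 28912 and P(5, 140) = 29330; 29241 is not s-gonal.
s = 8: P(8, 99) = 29205 and P(8, 100) = 29800; 29241 is not s-gonal.
s = 9: P(9, 91) = 28756 and P(9, 92) = 29394; 29241 is not s-gonal.
s = 10: P(10, 85) = 28645 and P(10, 86) = 29326; 29241 is not s-gonal.
s = 11: P(11, 81) = 29241. ✓
Hits: s ∈ {4, 11} → 2.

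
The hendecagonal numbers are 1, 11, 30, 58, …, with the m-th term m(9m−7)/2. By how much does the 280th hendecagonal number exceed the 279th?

Consecutive hendecagonal numbers differ by 9n − 8: here 9·280 − 8 = 2512.

2512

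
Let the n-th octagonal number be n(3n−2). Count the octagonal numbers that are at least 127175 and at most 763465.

298

The n-th octagonal number is n(3n−2).
Smallest index with value ≥ 127175: n = 207 (giving 128133).
Largest index with value ≤ 763465: n = 504 (giving 761040).
Indices 207 through 504: 298 terms.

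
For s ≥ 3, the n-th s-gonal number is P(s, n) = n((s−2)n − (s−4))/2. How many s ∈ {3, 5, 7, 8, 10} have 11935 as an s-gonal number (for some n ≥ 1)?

2

s = 3: P(3, 154) = 11935. ✓
s = 5: P(5, 89) = 11837 and P(5, 90) = 12105; 11935 is not s-gonal.
s = 7: P(7, 69) = 11799 and P(7, 70) = 12145; 11935 is not s-gonal.
s = 8: P(8, 63) = 11781 and P(8, 64) = 12160; 11935 is not s-gonal.
s = 10: P(10, 55) = 11935. ✓
Hits: s ∈ {3, 10} → 2.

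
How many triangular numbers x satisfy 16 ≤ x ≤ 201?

The n-th triangular number is n(n+1)/2.
Smallest index with value ≥ 16: n = 6 (giving 21).
Largest index with value ≤ 201: n = 19 (giving 190).
Indices 6 through 19: 14 terms.

14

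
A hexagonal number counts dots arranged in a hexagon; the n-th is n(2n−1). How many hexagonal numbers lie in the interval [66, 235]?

6

The n-th hexagonal number is n(2n−1).
Smallest index with value ≥ 66: n = 6 (giving 66).
Largest index with value ≤ 235: n = 11 (giving 231).
Indices 6 through 11: 6 terms.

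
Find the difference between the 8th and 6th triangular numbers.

15

8·9/2 = 36 and 6·7/2 = 21.
Difference: 36 − 21 = 15.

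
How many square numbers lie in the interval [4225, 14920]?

The n-th square number is n².
Smallest index with value ≥ 4225: n = 65 (giving 4225).
Largest index with value ≤ 14920: n = 122 (giving 14884).
Indices 65 through 122: 58 terms.

58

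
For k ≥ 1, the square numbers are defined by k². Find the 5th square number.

25

5² = 25.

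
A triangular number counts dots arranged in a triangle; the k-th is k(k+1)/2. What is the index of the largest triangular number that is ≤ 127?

Solve n(n+1)/2 ≤ 127 for integer n.
n = 15 gives 120 ≤ 127, while n = 16 gives 136 > 127; so the answer is index 15.

15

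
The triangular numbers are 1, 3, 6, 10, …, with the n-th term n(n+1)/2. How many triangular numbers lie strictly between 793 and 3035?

The n-th triangular number is n(n+1)/2.
Smallest index with value > 793: n = 40 (giving 820).
Largest index with value < 3035: n = 77 (giving 3003).
Indices 40 through 77: 38 terms.

38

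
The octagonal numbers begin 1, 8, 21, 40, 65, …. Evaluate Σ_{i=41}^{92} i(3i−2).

718094

Σ i(3i−2) = 3Σi² − 2Σi over i = 41..92.
Σi = 4278 − 820 = 3458 and Σi² = 263810 − 22140 = 241670.
3·241670 − 2·3458 = 718094.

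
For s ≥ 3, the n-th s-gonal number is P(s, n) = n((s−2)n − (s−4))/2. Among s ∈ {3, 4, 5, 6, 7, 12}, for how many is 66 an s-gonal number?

2

s = 3: P(3, 11) = 66. ✓
s = 4: P(4, 8) = 64 and P(4, 9) = 81; 66 is not s-gonal.
s = 5: P(5, 6) = 51 and P(5, 7) = 70; 66 is not s-gonal.
s = 6: P(6, 6) = 66. ✓
s = 7: P(7, 5) = 55 and P(7, 6) = 81; 66 is not s-gonal.
s = 12: P(12, 4) = 64 and P(12, 5) = 105; 66 is not s-gonal.
Hits: s ∈ {3, 6} → 2.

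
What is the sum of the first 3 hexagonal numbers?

22

Σ i(2i−1) = 2Σi² − Σi over i = 1..3.
Σi = 6 and Σi² = 14.
2·14 − 1·6 = 22.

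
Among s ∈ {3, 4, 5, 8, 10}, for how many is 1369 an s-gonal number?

1

s = 3: P(3, 51) = 1326 and P(3, 52) = 1378; 1369 is not s-gonal.
s = 4: P(4, 37) = 1369. ✓
s = 5: P(5, 30) = 1335 and P(5, 31) = 1426; 1369 is not s-gonal.
s = 8: P(8, 21) = 1281 and P(8, 22) = 1408; 1369 is not s-gonal.
s = 10: P(10, 18) = 1242 and P(10, 19) = 1387; 1369 is not s-gonal.
Hits: s ∈ {4} → 1.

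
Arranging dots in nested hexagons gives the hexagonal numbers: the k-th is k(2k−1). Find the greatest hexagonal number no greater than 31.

Solve n(2n−1) ≤ 31 for integer n.
n = 4 gives 28 ≤ 31, while n = 5 gives 45 > 31; so the answer is 28.

28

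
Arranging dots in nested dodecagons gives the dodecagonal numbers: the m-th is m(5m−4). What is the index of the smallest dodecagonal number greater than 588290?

Solve n(5n−4) > 588290 for integer n.
The largest n with value ≤ 588290 is 343 (since 586873 ≤ 588290 < 590304), so the first above is n = 344, value 590304.

344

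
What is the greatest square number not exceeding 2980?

Solve n² ≤ 2980 for integer n.
n = 54 gives 2916 ≤ 2980, while n = 55 gives 3025 > 2980; so the answer is 2916.

2916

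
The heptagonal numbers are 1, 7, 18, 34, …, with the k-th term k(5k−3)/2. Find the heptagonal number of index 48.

48·(5·48 − 3)/2 = 48·237/2 = 5688.

5688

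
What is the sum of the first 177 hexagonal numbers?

3712457

Σ i(2i−1) = 2Σi² − Σi over i = 1..177.
Σi = 15753 and Σi² = 1864105.
2·1864105 − 1·15753 = 3712457.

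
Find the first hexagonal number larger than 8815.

8911

Solve n(2n−1) > 8815 for integer n.
The largest n with value ≤ 8815 is 66 (since 8646 ≤ 8815 < 8911), so the first above is n = 67, value 8911.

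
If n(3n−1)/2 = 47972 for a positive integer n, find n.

Set n(3n−1)/2 = 47972, giving 3n² − n − 95944 = 0.
The discriminant is 1 + 24·47972 = 1151329, and √1151329 = 1073.
So n = (1 + 1073) / 6 = 1074/6 = 179.

179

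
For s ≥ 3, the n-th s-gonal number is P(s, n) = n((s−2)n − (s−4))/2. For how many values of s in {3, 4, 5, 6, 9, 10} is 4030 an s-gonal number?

1

s = 3: P(3, 89) = 4005 and P(3, 90) = 4095; 4030 is not s-gonal.
s = 4: P(4, 63) = 3969 and P(4, 64) = 4096; 4030 is not s-gonal.
s = 5: P(5, 52) = 4030. ✓
s = 6: P(6, 45) = 4005 and P(6, 46) = 4186; 4030 is not s-gonal.
s = 9: P(9, 34) = 3961 and P(9, 35) = 4200; 4030 is not s-gonal.
s = 10: P(10, 32) = 4000 and P(10, 33) = 4257; 4030 is not s-gonal.
Hits: s ∈ {5} → 1.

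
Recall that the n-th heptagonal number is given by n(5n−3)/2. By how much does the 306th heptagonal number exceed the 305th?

1526

Consecutive heptagonal numbers differ by 5n − 4: here 5·306 − 4 = 1526.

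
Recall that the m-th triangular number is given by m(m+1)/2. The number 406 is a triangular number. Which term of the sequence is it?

Set n(n+1)/2 = 406, giving n² + n − 812 = 0.
The discriminant is 1 + 8·406 = 3249, and √3249 = 57.
So n = (-1 + 57) / 2 = 56/2 = 28.
Check: 28·29/2 = 406. ✓

28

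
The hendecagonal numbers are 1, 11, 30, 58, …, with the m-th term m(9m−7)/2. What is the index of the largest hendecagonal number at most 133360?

Solve n(9n−7)/2 ≤ 133360 for integer n.
n = 172 gives 132526 ≤ 133360, while n = 173 gives 134075 > 133360; so the answer is index 172.

172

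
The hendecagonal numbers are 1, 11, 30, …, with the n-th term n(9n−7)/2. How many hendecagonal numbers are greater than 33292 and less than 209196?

129

The n-th hendecagonal number is n(9n−7)/2.
Smallest index with value > 33292: n = 87 (giving 33756).
Largest index with value < 209196: n = 215 (giving 207260).
Indices 87 through 215: 129 terms.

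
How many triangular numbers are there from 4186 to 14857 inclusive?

The n-th triangular number is n(n+1)/2.
Smallest index with value ≥ 4186: n = 91 (giving 4186).
Largest index with value ≤ 14857: n = 171 (giving 14706).
Indices 91 through 171: 81 terms.

81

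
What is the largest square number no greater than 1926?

1849

Solve n² ≤ 1926 for integer n.
n = 43 gives 1849 ≤ 1926, while n = 44 gives 1936 > 1926; so the answer is 1849.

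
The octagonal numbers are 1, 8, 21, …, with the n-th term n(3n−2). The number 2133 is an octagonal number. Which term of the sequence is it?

Set n(3n−2) = 2133, giving 3n² − 2n − 2133 = 0.
The discriminant is 4 + 12·2133 = 25600, and √25600 = 160.
So n = (2 + 160) / 6 = 162/6 = 27.
Check: 27·(3·27 − 2) = 2133. ✓

27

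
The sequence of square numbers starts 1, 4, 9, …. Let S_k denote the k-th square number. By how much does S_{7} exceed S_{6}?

n² − (n−1)² = 2n − 1, so 7² − 6² = 2·7 − 1 = 13.

13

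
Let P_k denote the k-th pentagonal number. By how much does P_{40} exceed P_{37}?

345

40·(3·40 − 1)/2 = 2380 and 37·(3·37 − 1)/2 = 2035.
Difference: 2380 − 2035 = 345.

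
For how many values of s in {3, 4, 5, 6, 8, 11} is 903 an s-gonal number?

s = 3: P(3, 42) = 903. ✓
s = 4: P(4, 30) = 900 and P(4, 31) = 961; 903 is not s-gonal.
s = 5: P(5, 24) = 852 and P(5, 25) = 925; 903 is not s-gonal.
s = 6: P(6, 21) = 861 and P(6, 22) = 946; 903 is not s-gonal.
s = 8: P(8, 17) = 833 and P(8, 18) = 936; 903 is not s-gonal.
s = 11: P(11, 14) = 833 and P(11, 15) = 960; 903 is not s-gonal.
Hits: s ∈ {3} → 1.

1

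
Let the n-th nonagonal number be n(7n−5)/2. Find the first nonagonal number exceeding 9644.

9699

Solve n(7n−5)/2 > 9644 for integer n.
The largest n with value ≤ 9644 is 52 (since 9334 ≤ 9644 < 9699), so the first above is n = 53, value 9699.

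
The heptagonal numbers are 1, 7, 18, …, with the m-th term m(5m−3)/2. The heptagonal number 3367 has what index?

37

Set n(5n−3)/2 = 3367, giving 5n² − 3n − 6734 = 0.
So n = (3 + 367) / 10 = 370/10 = 37.
Check: 37·(5·37 − 3)/2 = 3367. ✓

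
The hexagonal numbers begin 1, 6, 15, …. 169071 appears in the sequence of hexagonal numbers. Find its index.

Set n(2n−1) = 169071, giving 2n² − n − 169071 = 0.
So n = (1 + 1163) / 4 = 1164/4 = 291.

291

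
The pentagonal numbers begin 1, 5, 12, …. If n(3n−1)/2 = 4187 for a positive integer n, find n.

Set n(3n−1)/2 = 4187, giving 3n² − n − 8374 = 0.
So n = (1 + 317) / 6 = 318/6 = 53.

53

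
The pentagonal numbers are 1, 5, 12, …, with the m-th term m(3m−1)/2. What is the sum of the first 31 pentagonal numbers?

Σ i(3i−1)/2 = (3Σi² − Σi) / 2 over i = 1..31.
Σi = 496 and Σi² = 10416.
(3·10416 − 1·496) / 2 = 30752/2 = 15376.

15376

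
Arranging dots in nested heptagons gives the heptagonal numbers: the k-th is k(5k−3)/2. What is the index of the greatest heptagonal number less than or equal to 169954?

261

Solve n(5n−3)/2 ≤ 169954 for integer n.
n = 261 gives 169911 ≤ 169954, while n = 262 gives 171217 > 169954; so the answer is index 261.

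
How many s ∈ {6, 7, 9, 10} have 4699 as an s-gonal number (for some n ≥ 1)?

s = 6: P(6, 48) = 4560 and P(6, 49) = 4753; 4699 is not s-gonal.
s = 7: P(7, 43) = 4558 and P(7, 44) = 4774; 4699 is not s-gonal.
s = 9: P(9, 37) = 4699. ✓
s = 10: P(10, 34) = 4522 and P(10, 35) = 4795; 4699 is not s-gonal.
Hits: s ∈ {9} → 1.

1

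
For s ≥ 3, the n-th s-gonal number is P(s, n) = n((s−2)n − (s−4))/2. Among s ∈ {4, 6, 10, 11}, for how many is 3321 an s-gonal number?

1

s = 4: P(4, 57) = 3249 and P(4, 58) = 3364; 3321 is not s-gonal.
s = 6: P(6, 41) = 3321. ✓
s = 10: P(10, 29) = 3277 and P(10, 30) = 3510; 3321 is not s-gonal.
s = 11: P(11, 27) = 3186 and P(11, 28) = 3430; 3321 is not s-gonal.
Hits: s ∈ {6} → 1.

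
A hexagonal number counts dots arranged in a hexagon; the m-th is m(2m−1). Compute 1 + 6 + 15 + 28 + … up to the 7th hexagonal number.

Σ i(2i−1) = 2Σi² − Σi over i = 1..7.
Σi = 28 and Σi² = 140.
2·140 − 1·28 = 252.

252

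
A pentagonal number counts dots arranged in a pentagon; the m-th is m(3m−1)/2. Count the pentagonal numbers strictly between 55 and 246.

6

The n-th pentagonal number is n(3n−1)/2.
Smallest index with value > 55: n = 7 (giving 70).
Largest index with value < 246: n = 12 (giving 210).
Indices 7 through 12: 6 terms.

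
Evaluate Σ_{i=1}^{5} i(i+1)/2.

Σ i(i+1)/2 = (Σi² + Σi) / 2 over i = 1..5.
Σi = 15 and Σi² = 55.
(1·55 + 1·15) / 2 = 70/2 = 35.

35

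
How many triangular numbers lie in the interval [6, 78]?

10

The n-th triangular number is n(n+1)/2.
Smallest index with value ≥ 6: n = 3 (giving 6).
Largest index with value ≤ 78: n = 12 (giving 78).
Indices 3 through 12: 10 terms.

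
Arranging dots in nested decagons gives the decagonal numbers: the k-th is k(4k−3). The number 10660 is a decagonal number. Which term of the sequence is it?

52

Set n(4n−3) = 10660, giving 4n² − 3n − 10660 = 0.
The discriminant is 9 + 16·10660 = 170569, and √170569 = 413.
So n = (3 + 413) / 8 = 416/8 = 52.
Check: 52·(4·52 − 3) = 10660. ✓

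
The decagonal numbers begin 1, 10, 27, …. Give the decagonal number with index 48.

9072

The 48th decagonal number is n(4n−3) with n = 48.
48·(4·48 − 3) = 48·189 = 9072.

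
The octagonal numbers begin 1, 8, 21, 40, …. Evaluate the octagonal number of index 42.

The 42nd octagonal number is n(3n−2) with n = 42.
42·(3·42 − 2) = 42·124 = 5208.

5208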